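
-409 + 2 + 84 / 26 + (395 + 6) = -36 / 13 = -2.77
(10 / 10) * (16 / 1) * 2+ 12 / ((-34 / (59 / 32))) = 8527 / 272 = 31.35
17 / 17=1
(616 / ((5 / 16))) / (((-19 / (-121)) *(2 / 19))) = 119257.60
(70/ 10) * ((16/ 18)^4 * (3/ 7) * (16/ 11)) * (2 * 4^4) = 33554432/ 24057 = 1394.79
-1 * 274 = -274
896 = 896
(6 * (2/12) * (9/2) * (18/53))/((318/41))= 1107/5618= 0.20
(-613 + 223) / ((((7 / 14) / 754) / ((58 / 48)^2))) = -20608705 / 24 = -858696.04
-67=-67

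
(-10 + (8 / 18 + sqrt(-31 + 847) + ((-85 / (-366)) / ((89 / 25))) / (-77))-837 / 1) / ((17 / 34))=-6369993229 / 3762297 + 8 * sqrt(51)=-1635.98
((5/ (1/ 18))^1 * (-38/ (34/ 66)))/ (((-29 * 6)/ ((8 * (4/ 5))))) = 120384/ 493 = 244.19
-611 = -611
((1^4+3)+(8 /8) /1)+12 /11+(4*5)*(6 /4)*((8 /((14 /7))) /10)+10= 309 /11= 28.09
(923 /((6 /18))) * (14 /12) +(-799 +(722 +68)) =6443 /2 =3221.50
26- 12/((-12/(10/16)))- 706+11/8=-678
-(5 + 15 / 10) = -13 / 2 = -6.50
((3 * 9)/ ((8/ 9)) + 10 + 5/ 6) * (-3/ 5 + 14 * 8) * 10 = 550873/ 12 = 45906.08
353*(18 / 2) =3177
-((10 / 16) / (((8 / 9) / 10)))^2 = -50625 / 1024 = -49.44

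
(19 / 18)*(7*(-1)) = -7.39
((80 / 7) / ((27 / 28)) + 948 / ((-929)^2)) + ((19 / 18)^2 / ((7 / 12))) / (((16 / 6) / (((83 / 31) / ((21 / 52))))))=391754188829 / 23597267022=16.60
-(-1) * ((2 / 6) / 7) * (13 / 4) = 13 / 84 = 0.15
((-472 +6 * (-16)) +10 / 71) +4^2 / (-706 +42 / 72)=-341305502 / 601015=-567.88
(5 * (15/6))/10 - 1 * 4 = -2.75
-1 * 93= -93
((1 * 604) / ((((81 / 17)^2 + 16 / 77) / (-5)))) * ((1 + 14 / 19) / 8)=-554433495 / 19373198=-28.62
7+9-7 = 9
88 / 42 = 44 / 21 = 2.10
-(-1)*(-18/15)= -6/5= -1.20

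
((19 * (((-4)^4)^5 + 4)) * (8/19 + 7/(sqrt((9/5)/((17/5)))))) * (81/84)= 59373627900120/7 + 47004122087595 * sqrt(17)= 202284907049456.56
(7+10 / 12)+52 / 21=433 / 42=10.31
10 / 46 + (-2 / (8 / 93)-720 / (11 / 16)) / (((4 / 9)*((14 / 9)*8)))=-193.34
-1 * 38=-38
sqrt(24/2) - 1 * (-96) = 2 * sqrt(3)+96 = 99.46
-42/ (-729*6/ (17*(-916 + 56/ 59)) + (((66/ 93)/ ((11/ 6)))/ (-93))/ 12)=-18522041076/ 123847747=-149.55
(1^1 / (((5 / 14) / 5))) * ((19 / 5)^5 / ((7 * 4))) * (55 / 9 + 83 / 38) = 369720677 / 112500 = 3286.41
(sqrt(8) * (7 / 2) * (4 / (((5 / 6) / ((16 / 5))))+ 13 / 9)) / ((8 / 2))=26467 * sqrt(2) / 900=41.59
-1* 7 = -7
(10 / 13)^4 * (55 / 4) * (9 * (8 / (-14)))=-4950000 / 199927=-24.76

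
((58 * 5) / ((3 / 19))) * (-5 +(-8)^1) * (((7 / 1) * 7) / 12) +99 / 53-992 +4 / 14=-657691079 / 6678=-98486.24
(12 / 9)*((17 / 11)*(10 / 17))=40 / 33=1.21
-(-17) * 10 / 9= 170 / 9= 18.89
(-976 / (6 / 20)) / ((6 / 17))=-82960 / 9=-9217.78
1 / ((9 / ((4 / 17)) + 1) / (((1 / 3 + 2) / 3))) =28 / 1413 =0.02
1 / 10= 0.10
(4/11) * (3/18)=2/33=0.06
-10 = -10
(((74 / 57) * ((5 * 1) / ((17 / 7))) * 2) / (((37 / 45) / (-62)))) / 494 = -65100 / 79781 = -0.82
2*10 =20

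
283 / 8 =35.38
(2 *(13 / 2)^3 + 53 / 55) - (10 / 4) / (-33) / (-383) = 139082953 / 252780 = 550.21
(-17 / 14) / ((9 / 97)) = -1649 / 126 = -13.09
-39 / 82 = -0.48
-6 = -6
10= 10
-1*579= -579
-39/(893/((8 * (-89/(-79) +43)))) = -1087632/70547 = -15.42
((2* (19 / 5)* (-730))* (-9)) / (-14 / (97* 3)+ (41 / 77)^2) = 86149626948 / 406165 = 212105.00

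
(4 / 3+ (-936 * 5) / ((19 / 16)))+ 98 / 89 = -19980610 / 5073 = -3938.62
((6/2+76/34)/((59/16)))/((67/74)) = 105376/67201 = 1.57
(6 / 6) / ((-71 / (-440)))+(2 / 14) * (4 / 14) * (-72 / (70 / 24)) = 5.19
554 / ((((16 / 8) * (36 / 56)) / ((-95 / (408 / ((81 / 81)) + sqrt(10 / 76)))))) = -271991840 / 2710983 + 52630 * sqrt(190) / 8132949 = -100.24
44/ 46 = 22/ 23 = 0.96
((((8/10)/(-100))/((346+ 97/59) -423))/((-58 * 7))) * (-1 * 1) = 59/225634500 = 0.00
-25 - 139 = -164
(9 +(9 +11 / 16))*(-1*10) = -186.88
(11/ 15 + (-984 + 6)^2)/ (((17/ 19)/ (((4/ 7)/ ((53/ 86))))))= 93773763256/ 94605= 991213.61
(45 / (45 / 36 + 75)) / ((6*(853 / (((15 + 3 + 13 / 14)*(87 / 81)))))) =0.00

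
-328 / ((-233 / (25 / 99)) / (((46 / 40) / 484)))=4715 / 5582214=0.00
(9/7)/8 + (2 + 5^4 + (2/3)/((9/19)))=950395/1512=628.57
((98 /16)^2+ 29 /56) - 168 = -58225 /448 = -129.97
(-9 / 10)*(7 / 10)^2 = -441 / 1000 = -0.44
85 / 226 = 0.38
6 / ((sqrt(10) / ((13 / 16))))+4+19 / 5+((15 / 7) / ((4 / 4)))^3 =39 * sqrt(10) / 80+30252 / 1715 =19.18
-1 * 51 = -51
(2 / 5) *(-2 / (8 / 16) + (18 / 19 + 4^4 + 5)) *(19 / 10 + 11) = 632229 / 475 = 1331.01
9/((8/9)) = 81/8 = 10.12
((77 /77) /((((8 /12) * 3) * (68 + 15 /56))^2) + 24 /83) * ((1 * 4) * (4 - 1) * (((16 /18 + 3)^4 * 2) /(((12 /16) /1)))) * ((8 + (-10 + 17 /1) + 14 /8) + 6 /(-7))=267746950353400000 /7958967406227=33640.92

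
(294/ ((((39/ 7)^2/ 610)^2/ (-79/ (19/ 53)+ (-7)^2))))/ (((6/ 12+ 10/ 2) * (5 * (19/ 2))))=-20732878557440/ 278384067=-74475.81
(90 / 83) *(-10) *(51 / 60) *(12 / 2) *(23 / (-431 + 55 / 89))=521985 / 176624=2.96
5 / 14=0.36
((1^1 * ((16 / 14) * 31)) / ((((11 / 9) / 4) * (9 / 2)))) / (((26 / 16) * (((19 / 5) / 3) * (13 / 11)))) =238080 / 22477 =10.59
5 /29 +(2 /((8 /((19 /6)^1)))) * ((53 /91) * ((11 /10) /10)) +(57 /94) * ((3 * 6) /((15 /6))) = 4.59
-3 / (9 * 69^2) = -0.00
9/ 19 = 0.47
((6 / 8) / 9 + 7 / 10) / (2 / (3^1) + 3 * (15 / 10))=0.15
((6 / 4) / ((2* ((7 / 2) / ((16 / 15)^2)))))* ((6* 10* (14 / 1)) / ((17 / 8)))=8192 / 85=96.38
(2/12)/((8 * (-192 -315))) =-1/24336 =-0.00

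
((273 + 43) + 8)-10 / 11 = 3554 / 11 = 323.09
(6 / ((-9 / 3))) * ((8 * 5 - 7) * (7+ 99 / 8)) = -5115 / 4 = -1278.75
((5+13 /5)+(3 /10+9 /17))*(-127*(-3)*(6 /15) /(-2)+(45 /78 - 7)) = -15391853 /22100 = -696.46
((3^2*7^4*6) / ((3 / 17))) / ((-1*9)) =-81634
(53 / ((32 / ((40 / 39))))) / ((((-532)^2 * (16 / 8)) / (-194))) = -25705 / 44151744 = -0.00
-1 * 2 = -2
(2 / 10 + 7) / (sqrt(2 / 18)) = 108 / 5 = 21.60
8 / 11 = 0.73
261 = 261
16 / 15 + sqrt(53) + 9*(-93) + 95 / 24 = -33279 / 40 + sqrt(53) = -824.69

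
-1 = -1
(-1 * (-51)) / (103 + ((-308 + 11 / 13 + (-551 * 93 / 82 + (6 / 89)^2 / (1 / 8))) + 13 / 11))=-0.06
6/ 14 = 3/ 7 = 0.43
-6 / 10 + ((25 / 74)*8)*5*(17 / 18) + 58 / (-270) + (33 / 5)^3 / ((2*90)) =33829007 / 2497500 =13.55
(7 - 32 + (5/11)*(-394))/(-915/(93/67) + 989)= -69595/112464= -0.62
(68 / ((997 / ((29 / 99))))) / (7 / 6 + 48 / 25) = 98600 / 15233163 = 0.01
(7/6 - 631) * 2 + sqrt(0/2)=-3779/3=-1259.67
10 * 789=7890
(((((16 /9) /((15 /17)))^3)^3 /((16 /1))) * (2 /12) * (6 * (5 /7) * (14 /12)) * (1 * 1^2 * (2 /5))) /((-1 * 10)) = -1.14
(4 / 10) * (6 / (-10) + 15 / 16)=27 / 200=0.14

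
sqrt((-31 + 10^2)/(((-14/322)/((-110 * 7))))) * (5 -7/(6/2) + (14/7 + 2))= 460 * sqrt(2310)/3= 7369.58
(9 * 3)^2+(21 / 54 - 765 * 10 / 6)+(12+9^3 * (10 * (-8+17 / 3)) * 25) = -7664105 / 18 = -425783.61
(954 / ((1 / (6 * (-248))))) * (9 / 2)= -6387984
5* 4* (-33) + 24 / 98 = -32328 / 49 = -659.76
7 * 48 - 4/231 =77612/231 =335.98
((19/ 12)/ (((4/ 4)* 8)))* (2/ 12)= 19/ 576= 0.03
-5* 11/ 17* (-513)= 28215/ 17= 1659.71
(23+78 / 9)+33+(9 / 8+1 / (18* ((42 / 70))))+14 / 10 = 72667 / 1080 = 67.28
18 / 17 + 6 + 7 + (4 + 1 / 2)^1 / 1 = 631 / 34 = 18.56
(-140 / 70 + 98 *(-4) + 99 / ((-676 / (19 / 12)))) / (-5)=1066003 / 13520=78.85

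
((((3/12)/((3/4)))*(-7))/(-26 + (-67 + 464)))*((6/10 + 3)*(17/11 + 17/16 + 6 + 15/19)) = -18855/88616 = -0.21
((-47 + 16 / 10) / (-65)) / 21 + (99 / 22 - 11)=-88271 / 13650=-6.47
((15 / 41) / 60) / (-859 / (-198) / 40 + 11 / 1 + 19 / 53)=104940 / 197348047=0.00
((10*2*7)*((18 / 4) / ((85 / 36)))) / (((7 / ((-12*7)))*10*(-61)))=27216 / 5185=5.25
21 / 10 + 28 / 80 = 49 / 20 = 2.45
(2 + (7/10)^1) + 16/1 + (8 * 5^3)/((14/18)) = 91309/70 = 1304.41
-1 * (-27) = 27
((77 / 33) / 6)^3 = 343 / 5832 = 0.06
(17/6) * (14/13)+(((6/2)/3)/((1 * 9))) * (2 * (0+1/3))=1097/351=3.13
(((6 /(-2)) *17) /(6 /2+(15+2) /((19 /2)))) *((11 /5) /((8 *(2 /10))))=-10659 /728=-14.64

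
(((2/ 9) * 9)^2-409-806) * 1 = -1211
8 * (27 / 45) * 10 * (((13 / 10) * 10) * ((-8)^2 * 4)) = 159744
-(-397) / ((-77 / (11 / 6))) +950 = 39503 / 42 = 940.55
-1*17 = -17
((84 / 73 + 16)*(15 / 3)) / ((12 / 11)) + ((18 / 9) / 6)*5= 5860 / 73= 80.27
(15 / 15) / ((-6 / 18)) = -3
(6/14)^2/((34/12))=54/833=0.06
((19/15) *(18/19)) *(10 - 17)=-42/5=-8.40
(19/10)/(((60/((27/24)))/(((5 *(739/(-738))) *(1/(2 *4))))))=-14041/629760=-0.02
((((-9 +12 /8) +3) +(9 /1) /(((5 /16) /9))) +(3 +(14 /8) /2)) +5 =10543 /40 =263.58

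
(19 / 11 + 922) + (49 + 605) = 17355 / 11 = 1577.73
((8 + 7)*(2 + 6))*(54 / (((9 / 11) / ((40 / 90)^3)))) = 56320 / 81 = 695.31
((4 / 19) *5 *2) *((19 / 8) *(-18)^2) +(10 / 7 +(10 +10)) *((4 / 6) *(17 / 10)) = 11510 / 7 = 1644.29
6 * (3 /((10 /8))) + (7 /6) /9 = 14.53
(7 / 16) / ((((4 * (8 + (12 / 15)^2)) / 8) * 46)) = 175 / 79488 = 0.00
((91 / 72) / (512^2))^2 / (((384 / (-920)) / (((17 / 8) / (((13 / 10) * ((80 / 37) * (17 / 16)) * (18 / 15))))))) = -0.00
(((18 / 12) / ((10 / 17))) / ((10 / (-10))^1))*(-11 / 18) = 187 / 120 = 1.56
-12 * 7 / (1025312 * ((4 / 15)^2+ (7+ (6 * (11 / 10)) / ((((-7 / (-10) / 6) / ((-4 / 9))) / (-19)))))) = -0.00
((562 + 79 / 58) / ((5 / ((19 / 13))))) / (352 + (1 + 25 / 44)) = 2731630 / 5864989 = 0.47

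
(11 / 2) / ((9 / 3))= 11 / 6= 1.83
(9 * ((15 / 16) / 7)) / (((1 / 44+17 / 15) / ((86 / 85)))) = 191565 / 181594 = 1.05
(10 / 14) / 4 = 5 / 28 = 0.18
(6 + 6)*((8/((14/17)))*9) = 7344/7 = 1049.14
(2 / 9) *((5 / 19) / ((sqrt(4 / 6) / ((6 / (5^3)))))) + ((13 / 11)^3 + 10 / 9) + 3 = 2 *sqrt(6) / 1425 + 69020 / 11979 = 5.77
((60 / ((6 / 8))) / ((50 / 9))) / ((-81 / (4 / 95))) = -32 / 4275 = -0.01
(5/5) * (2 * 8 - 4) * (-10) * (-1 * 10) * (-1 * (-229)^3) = 14410786800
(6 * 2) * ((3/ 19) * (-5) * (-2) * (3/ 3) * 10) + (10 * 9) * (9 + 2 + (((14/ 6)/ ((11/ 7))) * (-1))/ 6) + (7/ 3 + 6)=730790/ 627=1165.53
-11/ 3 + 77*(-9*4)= -8327/ 3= -2775.67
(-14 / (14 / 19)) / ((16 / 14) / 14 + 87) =-931 / 4267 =-0.22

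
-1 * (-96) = 96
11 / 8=1.38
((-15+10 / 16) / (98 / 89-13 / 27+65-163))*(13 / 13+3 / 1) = 55269 / 93602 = 0.59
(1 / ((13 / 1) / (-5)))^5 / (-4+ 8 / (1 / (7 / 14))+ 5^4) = -5 / 371293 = -0.00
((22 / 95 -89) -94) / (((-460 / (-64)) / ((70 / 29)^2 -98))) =21535120544 / 9187925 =2343.85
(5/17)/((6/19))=0.93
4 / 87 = 0.05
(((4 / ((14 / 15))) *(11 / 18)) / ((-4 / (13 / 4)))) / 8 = -715 / 2688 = -0.27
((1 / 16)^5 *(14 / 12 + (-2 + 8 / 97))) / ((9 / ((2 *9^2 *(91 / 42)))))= -5681 / 203423744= -0.00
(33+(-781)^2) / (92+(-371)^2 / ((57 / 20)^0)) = 609994 / 137733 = 4.43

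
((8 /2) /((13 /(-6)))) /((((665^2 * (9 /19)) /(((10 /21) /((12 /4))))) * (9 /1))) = -16 /102936015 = -0.00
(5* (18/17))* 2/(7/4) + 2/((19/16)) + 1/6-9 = -14905/13566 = -1.10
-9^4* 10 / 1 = -65610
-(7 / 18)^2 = -49 / 324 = -0.15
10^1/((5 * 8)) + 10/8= 3/2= 1.50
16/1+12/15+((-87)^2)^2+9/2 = 572897823/10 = 57289782.30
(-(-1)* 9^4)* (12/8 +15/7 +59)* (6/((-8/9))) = -155357919/56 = -2774248.55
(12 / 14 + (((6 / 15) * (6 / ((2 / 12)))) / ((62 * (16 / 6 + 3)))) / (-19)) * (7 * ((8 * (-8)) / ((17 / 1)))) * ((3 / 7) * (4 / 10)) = -115059456 / 29788675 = -3.86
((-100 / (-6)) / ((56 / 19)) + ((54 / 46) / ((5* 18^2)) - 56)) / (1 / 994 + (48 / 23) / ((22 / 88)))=-17264644 / 2863065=-6.03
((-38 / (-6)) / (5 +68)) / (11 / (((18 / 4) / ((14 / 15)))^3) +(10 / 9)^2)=15582375 / 239364956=0.07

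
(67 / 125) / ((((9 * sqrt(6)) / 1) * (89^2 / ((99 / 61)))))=737 * sqrt(6) / 362385750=0.00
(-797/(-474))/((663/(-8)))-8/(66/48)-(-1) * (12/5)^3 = 1725314548/216055125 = 7.99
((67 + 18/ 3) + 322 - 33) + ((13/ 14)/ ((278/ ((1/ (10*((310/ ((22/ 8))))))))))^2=843135943623700449/ 2329104816640000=362.00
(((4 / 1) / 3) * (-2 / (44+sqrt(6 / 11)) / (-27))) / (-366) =-0.00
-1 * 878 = -878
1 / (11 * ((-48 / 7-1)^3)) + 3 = 5490032 / 1830125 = 3.00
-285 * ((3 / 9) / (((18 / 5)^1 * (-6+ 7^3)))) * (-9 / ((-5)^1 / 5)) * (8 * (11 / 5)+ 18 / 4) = -20995 / 1348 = -15.57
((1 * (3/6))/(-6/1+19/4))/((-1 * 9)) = 2/45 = 0.04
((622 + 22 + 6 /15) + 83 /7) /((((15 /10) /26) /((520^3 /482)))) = 16794050790400 /5061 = 3318326573.88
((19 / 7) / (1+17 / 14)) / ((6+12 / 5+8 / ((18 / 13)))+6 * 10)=0.02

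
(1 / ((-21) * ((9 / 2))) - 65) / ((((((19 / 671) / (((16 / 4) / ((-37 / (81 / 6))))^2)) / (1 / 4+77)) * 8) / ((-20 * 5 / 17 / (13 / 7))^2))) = -601864426721250 / 1270403251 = -473758.57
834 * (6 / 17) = 5004 / 17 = 294.35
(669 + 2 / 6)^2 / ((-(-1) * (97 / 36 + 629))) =16128256 / 22741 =709.21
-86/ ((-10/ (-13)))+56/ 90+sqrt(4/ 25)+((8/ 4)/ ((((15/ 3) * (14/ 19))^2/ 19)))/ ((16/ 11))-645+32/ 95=-5050969901/ 6703200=-753.52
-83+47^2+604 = 2730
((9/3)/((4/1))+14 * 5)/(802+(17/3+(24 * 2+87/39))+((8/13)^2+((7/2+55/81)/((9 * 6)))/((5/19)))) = 522988245/6346602527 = 0.08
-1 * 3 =-3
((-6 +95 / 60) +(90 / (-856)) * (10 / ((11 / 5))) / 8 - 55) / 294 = -3360179 / 16609824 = -0.20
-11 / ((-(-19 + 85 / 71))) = -781 / 1264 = -0.62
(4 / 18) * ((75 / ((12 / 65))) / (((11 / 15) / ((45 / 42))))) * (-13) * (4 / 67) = -528125 / 5159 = -102.37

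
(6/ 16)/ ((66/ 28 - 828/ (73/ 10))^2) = 261121/ 8589831414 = 0.00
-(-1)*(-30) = -30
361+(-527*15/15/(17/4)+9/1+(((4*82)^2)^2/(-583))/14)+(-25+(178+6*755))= -5767043279/4081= -1413144.64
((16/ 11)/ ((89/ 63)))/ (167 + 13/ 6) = 0.01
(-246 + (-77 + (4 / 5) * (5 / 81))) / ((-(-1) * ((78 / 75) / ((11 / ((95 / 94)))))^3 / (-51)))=7681600228292375 / 406869021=18879786.45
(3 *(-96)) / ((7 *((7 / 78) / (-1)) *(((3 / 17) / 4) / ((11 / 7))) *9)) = 622336 / 343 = 1814.39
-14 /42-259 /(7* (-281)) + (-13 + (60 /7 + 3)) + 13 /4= 38233 /23604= 1.62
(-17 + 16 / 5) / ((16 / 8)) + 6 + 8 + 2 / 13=943 / 130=7.25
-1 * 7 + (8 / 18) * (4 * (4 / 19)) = -1133 / 171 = -6.63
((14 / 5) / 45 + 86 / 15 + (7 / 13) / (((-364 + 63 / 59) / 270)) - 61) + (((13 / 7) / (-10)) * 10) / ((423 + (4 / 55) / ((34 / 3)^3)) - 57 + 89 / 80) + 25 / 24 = -269548888237426951 / 4939649864112600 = -54.57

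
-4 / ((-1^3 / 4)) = 16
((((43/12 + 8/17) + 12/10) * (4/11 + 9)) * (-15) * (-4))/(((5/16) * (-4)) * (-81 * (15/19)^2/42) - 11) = -11158767032/35904187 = -310.79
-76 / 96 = -19 / 24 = -0.79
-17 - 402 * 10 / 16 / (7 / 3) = -3491 / 28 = -124.68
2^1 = 2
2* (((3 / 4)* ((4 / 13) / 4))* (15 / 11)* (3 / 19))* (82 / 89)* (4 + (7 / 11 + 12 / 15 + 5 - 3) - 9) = -95202 / 2659943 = -0.04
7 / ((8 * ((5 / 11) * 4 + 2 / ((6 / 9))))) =77 / 424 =0.18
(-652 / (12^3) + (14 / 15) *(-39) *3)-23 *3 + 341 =350833 / 2160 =162.42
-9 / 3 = -3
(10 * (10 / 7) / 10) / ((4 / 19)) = 95 / 14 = 6.79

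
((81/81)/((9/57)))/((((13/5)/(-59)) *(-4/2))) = 5605/78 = 71.86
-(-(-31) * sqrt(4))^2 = -3844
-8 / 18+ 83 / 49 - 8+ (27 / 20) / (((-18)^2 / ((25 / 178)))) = -8477761 / 1255968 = -6.75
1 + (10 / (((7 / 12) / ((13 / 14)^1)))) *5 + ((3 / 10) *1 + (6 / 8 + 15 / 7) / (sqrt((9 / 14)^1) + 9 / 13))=4563 *sqrt(14) / 1204 + 723203 / 10535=82.83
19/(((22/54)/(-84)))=-43092/11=-3917.45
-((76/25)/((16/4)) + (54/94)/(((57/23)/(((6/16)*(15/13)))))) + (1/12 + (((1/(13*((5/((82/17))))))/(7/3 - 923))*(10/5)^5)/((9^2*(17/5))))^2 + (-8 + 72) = 442648500271898880409943/7009850015912336533200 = 63.15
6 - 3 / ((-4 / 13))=63 / 4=15.75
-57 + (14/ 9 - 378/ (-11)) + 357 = 33256/ 99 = 335.92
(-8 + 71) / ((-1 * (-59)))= 63 / 59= 1.07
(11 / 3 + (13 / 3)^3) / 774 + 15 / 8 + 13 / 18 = 226291 / 83592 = 2.71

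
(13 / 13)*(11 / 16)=11 / 16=0.69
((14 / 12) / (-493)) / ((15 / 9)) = -7 / 4930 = -0.00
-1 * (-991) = 991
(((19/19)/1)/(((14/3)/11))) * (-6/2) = -99/14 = -7.07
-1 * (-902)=902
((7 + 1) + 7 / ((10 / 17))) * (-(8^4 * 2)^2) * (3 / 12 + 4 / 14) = -5007998976 / 7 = -715428425.14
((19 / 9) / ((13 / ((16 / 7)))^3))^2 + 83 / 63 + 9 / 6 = 2.82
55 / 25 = 11 / 5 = 2.20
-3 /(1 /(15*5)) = -225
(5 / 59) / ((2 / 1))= 5 / 118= 0.04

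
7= 7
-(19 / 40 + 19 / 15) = -209 / 120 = -1.74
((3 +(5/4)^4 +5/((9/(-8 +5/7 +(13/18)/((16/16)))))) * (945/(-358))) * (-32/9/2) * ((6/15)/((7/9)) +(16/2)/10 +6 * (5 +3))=224855513/541296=415.40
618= 618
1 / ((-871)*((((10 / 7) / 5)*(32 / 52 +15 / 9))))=-21 / 11926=-0.00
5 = 5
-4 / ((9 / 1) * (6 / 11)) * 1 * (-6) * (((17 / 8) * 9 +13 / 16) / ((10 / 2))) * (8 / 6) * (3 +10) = 45617 / 135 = 337.90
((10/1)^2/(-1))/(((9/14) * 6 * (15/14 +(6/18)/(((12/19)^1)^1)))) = -19600/1209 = -16.21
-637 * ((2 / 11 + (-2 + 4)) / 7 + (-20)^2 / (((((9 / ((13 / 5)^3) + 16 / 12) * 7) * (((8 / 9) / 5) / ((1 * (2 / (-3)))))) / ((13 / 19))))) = 128148308652 / 2542067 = 50411.07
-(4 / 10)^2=-4 / 25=-0.16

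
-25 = -25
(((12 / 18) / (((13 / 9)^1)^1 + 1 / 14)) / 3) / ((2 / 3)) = 42 / 191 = 0.22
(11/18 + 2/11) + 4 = 949/198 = 4.79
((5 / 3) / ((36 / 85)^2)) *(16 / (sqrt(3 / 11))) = 36125 *sqrt(33) / 729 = 284.67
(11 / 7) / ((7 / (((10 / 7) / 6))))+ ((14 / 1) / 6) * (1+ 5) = 14461 / 1029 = 14.05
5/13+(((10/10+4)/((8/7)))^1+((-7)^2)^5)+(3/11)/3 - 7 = 323151682397/1144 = 282475246.85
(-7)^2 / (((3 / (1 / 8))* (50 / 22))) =539 / 600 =0.90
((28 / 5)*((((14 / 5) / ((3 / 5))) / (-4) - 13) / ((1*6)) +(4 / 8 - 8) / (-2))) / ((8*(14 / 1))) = 5 / 72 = 0.07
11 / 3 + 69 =218 / 3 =72.67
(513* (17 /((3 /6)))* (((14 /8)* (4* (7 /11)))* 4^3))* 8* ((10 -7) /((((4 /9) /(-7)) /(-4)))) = 7518504122.18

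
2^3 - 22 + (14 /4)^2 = -7 /4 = -1.75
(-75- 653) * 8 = -5824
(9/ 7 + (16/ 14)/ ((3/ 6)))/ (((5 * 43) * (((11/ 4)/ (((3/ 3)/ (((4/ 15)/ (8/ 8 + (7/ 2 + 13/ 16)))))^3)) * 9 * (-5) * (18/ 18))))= -230296875/ 216989696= -1.06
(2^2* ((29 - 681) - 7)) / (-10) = 1318 / 5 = 263.60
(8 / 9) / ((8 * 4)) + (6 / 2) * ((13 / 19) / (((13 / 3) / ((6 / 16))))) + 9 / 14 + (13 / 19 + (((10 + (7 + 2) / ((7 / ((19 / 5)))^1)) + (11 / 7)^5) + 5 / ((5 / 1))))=3103982023 / 114959880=27.00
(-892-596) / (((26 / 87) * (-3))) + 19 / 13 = 21595 / 13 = 1661.15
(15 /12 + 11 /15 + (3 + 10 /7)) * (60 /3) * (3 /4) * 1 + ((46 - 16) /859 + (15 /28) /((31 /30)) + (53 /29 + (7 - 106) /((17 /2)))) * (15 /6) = 13419356583 /183793358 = 73.01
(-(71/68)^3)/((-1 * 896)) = 357911/281731072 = 0.00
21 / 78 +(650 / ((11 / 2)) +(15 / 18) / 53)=2693579 / 22737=118.47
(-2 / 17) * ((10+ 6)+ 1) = -2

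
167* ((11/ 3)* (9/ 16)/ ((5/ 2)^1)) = 5511/ 40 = 137.78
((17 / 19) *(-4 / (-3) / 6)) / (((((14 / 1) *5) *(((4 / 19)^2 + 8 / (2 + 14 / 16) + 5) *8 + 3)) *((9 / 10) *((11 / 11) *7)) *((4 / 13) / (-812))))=-5601466 / 308904435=-0.02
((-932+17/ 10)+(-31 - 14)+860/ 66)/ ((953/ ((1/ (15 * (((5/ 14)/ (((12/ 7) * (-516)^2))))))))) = -112732435392/ 1310375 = -86030.67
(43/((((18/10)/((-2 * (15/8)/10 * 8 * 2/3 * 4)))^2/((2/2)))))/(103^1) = 68800/8343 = 8.25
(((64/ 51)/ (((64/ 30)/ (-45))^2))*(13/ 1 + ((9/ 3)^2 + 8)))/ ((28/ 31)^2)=2189278125/ 106624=20532.70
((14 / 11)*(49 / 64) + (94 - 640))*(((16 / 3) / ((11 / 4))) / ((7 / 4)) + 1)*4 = -13347209 / 2904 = -4596.15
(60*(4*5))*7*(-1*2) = -16800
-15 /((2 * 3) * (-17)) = 5 /34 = 0.15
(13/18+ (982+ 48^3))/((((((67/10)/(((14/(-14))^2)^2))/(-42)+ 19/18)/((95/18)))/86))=56518674.61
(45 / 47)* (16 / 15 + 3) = 183 / 47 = 3.89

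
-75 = -75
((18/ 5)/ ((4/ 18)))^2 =6561/ 25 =262.44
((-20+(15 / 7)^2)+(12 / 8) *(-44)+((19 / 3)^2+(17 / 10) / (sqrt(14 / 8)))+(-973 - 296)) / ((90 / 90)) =-577841 / 441+17 *sqrt(7) / 35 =-1309.01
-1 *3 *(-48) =144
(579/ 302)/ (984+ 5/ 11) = 6369/ 3270358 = 0.00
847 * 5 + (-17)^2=4524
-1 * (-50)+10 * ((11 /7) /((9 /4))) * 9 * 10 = 4750 /7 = 678.57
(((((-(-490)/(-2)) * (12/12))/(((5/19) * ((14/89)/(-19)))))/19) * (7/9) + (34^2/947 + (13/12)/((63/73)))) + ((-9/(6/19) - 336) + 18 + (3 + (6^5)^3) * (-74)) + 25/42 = -24909915249041572255/715932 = -34793688854586.15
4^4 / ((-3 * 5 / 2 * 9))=-512 / 135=-3.79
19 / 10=1.90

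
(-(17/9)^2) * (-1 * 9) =289/9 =32.11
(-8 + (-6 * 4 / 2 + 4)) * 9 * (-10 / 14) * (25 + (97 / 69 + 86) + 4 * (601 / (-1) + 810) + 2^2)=2253120 / 23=97961.74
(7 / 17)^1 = 7 / 17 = 0.41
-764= -764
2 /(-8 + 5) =-2 /3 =-0.67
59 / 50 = 1.18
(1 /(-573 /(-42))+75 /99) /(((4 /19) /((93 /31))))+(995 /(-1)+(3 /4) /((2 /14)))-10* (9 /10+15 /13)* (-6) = -23343855 /27313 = -854.68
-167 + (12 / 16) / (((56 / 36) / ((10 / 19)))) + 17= -149.75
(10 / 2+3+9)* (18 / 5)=306 / 5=61.20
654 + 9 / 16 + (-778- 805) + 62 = -866.44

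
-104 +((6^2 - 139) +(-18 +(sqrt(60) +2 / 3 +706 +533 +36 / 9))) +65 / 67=2 * sqrt(15) +204947 / 201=1027.38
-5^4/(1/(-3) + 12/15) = -9375/7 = -1339.29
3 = 3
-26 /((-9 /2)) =52 /9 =5.78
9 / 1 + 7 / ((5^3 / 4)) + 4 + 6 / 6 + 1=1903 / 125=15.22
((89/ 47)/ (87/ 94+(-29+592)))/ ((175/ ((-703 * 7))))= -125134/ 1325225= -0.09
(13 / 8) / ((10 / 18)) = 117 / 40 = 2.92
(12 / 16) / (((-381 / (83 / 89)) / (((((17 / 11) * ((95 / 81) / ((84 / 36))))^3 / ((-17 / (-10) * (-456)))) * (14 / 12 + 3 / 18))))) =5412066875 / 3656450482481412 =0.00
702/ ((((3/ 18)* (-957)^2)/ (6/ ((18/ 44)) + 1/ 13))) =6900/ 101761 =0.07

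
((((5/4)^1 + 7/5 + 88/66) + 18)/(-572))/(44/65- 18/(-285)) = -25061/482592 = -0.05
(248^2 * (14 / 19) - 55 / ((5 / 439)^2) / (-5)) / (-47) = -2768.43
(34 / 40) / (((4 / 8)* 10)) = 17 / 100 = 0.17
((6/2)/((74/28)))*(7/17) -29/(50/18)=-156819/15725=-9.97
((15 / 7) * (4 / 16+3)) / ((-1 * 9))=-65 / 84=-0.77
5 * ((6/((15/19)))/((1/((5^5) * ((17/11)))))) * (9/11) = 18168750/121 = 150154.96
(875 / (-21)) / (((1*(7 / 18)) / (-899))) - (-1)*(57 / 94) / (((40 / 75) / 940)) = 2726925 / 28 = 97390.18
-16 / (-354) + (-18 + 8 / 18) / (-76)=5573 / 20178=0.28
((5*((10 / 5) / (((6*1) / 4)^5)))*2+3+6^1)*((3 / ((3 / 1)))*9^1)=2827 / 27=104.70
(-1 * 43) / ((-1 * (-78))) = -43 / 78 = -0.55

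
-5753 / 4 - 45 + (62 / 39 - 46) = -238315 / 156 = -1527.66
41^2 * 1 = 1681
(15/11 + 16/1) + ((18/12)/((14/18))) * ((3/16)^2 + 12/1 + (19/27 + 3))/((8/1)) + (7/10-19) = 643811/225280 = 2.86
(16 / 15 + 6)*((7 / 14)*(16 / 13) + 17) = 24274 / 195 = 124.48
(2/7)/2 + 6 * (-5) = -209/7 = -29.86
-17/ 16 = -1.06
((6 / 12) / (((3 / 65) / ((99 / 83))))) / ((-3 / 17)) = -12155 / 166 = -73.22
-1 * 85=-85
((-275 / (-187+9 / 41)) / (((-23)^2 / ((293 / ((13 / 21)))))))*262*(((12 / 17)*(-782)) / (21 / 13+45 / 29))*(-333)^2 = -16700257883241900 / 2503619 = -6670447014.20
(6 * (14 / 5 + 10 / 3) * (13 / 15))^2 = 5721664 / 5625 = 1017.18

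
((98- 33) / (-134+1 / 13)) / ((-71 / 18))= 15210 / 123611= 0.12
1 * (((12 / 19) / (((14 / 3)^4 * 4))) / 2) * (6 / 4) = 729 / 2919616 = 0.00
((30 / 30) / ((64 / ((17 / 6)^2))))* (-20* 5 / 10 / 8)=-1445 / 9216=-0.16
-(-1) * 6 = 6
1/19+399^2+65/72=217788275/1368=159201.96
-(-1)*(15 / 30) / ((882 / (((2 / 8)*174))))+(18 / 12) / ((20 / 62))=27487 / 5880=4.67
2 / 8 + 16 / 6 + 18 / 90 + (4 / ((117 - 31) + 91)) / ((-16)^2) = 176533 / 56640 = 3.12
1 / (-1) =-1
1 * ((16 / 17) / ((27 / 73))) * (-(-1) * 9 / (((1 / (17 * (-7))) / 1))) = -8176 / 3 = -2725.33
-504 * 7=-3528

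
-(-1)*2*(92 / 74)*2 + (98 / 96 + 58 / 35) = 475583 / 62160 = 7.65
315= 315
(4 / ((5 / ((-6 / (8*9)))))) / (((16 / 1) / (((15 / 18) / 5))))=-1 / 1440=-0.00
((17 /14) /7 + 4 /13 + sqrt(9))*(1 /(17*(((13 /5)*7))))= 22175 /1970878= 0.01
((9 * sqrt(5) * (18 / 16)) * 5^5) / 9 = 28125 * sqrt(5) / 8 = 7861.18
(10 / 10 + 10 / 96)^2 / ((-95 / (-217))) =609553 / 218880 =2.78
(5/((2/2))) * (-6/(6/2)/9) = -1.11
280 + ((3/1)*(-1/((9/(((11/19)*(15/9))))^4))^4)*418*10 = 113021487139987557581420296993510854856745140/403648168357092910998222390584265975074313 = 280.00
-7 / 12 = -0.58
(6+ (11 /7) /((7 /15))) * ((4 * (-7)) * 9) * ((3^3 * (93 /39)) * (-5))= 69152940 /91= 759922.42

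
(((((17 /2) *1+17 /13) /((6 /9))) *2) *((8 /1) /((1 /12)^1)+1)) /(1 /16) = 45664.62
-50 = -50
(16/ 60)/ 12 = 1/ 45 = 0.02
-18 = -18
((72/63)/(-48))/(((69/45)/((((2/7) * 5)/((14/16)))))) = -200/7889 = -0.03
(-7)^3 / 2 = -343 / 2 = -171.50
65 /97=0.67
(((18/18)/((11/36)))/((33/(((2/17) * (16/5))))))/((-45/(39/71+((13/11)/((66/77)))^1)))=-115648/72293265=-0.00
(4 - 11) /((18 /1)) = -7 /18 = -0.39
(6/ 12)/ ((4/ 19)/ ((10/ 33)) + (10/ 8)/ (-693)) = 0.72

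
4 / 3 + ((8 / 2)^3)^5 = 3221225476 / 3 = 1073741825.33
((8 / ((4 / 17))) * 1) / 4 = 17 / 2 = 8.50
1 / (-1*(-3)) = 1 / 3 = 0.33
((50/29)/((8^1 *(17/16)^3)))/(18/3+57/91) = 2329600/85913631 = 0.03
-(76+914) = -990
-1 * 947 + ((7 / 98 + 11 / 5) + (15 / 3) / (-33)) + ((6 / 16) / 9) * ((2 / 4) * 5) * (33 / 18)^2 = -628376899 / 665280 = -944.53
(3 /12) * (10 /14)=5 /28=0.18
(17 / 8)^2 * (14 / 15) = 4.21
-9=-9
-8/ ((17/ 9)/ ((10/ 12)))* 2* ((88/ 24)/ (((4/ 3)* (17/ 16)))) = -5280/ 289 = -18.27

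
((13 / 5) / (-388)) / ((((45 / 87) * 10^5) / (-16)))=377 / 181875000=0.00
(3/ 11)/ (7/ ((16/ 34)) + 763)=24/ 68453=0.00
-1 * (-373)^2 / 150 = -139129 / 150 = -927.53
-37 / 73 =-0.51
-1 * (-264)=264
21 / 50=0.42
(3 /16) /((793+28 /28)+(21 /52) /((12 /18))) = 39 /165278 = 0.00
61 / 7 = 8.71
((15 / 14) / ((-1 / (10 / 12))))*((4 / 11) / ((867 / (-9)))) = 75 / 22253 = 0.00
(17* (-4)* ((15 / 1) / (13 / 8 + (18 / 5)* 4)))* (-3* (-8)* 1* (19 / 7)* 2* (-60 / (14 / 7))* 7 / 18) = 62016000 / 641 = 96748.83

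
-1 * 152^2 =-23104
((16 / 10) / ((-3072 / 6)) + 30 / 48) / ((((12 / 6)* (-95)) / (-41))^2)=334519 / 11552000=0.03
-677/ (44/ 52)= -8801/ 11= -800.09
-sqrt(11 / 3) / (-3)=sqrt(33) / 9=0.64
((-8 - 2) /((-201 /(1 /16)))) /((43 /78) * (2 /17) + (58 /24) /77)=85085 /2633502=0.03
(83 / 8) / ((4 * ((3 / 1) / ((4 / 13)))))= 83 / 312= 0.27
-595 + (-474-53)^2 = 277134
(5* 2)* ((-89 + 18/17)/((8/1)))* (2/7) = -7475/238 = -31.41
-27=-27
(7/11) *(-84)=-588/11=-53.45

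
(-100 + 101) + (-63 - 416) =-478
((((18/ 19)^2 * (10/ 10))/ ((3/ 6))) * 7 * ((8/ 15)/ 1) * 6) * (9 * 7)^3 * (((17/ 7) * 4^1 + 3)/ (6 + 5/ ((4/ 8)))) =14420710584/ 1805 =7989313.34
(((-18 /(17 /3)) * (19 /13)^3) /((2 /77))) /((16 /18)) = -128338749 /298792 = -429.53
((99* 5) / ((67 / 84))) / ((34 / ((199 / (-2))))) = -2068605 / 1139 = -1816.16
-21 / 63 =-0.33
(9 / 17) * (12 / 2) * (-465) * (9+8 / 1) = -25110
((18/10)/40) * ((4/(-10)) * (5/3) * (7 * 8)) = -42/25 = -1.68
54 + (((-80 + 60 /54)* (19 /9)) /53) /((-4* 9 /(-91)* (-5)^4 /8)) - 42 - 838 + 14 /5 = -3976238336 /4829625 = -823.30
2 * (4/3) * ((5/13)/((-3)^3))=-40/1053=-0.04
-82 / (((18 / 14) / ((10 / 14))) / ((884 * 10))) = -402711.11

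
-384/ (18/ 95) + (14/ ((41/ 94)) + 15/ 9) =-81709/ 41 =-1992.90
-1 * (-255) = 255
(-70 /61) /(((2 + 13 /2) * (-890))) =14 /92293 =0.00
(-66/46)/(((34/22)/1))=-363/391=-0.93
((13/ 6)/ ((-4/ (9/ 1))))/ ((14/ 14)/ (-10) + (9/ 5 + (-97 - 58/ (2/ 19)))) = 195/ 25852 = 0.01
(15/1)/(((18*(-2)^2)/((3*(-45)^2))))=1265.62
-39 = -39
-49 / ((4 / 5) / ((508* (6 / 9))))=-62230 / 3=-20743.33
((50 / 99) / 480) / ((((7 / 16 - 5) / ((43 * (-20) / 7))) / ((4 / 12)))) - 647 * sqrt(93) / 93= 4300 / 455301 - 647 * sqrt(93) / 93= -67.08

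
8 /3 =2.67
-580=-580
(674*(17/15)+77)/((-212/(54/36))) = -12613/2120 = -5.95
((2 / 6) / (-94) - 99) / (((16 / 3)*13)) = -1.43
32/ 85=0.38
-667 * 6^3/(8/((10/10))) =-18009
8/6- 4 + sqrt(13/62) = -2.21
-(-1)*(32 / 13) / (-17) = -32 / 221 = -0.14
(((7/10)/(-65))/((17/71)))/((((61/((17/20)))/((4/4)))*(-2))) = 497/1586000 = 0.00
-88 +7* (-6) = -130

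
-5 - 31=-36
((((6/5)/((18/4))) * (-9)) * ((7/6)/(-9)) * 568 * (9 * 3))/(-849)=-7952/1415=-5.62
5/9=0.56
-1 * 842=-842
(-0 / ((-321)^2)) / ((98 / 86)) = 0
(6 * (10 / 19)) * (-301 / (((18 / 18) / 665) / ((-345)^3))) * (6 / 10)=15573790417500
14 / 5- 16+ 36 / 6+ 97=449 / 5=89.80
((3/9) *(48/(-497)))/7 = -16/3479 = -0.00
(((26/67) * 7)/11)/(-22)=-91/8107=-0.01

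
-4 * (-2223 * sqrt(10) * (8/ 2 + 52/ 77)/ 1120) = 20007 * sqrt(10)/ 539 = 117.38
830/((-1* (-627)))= 830/627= 1.32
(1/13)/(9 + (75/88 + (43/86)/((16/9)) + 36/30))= 1760/259311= 0.01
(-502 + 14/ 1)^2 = 238144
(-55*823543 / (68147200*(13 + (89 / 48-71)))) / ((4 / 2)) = 50421 / 8518400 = 0.01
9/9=1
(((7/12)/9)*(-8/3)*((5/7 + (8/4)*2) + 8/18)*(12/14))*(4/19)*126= -10400/513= -20.27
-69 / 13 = -5.31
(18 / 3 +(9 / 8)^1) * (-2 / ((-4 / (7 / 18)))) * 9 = 399 / 32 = 12.47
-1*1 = -1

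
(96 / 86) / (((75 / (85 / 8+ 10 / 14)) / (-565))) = -28702 / 301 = -95.36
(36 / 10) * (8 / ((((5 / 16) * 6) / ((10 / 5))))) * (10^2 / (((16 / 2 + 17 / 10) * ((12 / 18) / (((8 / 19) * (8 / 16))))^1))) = 184320 / 1843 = 100.01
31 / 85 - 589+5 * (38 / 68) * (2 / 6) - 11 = -305339 / 510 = -598.70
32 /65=0.49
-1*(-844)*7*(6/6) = 5908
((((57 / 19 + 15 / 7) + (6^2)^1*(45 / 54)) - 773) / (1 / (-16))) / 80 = 147.57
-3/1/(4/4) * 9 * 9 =-243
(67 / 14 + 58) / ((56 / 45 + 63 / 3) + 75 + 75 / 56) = 158220 / 248431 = 0.64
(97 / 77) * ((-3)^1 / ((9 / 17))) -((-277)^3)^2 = -104349553300722608 / 231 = -451729667968496.14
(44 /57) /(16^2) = 11 /3648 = 0.00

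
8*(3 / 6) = 4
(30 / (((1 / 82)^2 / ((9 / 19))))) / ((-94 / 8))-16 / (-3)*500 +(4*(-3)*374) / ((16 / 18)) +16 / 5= -140797291 / 13395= -10511.18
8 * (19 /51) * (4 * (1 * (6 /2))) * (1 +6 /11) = 608 /11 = 55.27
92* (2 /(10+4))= 92 /7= 13.14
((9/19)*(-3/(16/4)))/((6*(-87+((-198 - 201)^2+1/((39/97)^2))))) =-13689/36787314056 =-0.00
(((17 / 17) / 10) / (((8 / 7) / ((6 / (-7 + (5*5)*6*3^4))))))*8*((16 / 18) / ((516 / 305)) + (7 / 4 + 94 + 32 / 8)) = 3259753 / 93986820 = 0.03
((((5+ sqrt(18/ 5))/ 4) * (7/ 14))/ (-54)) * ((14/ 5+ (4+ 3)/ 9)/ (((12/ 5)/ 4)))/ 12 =-805/ 139968 - 161 * sqrt(10)/ 233280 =-0.01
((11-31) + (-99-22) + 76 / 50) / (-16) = 3487 / 400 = 8.72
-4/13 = -0.31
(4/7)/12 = 1/21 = 0.05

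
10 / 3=3.33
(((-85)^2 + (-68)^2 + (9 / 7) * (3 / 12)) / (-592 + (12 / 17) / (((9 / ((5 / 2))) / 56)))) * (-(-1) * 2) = -16920831 / 414848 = -40.79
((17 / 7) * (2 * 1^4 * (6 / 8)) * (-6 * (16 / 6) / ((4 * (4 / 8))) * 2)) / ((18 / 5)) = -340 / 21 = -16.19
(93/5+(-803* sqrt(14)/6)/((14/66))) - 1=88/5 - 8833* sqrt(14)/14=-2343.12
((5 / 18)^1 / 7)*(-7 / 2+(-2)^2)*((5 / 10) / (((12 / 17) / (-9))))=-85 / 672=-0.13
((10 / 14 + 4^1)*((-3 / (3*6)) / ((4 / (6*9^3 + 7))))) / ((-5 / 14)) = 48191 / 20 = 2409.55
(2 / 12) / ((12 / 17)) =17 / 72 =0.24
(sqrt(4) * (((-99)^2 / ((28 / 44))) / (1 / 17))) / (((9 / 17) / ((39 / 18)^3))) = 845095823 / 84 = 10060664.56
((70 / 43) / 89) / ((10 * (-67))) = -0.00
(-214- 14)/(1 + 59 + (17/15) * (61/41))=-140220/37937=-3.70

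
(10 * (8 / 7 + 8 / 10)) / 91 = 136 / 637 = 0.21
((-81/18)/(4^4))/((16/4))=-9/2048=-0.00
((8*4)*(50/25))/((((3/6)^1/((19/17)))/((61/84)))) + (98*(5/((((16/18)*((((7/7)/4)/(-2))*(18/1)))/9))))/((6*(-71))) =109.06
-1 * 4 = -4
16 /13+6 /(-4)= -7 /26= -0.27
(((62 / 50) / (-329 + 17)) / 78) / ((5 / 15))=-31 / 202800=-0.00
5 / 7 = 0.71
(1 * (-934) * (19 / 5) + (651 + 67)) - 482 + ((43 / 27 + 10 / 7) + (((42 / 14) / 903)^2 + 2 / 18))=-40485885067 / 12231135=-3310.07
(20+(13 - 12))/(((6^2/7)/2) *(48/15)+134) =735/4978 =0.15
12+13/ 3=49/ 3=16.33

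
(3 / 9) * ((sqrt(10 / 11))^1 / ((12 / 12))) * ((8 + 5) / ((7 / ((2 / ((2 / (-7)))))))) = -13 * sqrt(110) / 33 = -4.13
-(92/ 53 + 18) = -1046/ 53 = -19.74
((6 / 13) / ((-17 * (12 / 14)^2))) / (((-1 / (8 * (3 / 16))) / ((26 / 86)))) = 49 / 2924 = 0.02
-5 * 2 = -10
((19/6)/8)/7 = 19/336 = 0.06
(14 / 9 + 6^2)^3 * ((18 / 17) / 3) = 18694.98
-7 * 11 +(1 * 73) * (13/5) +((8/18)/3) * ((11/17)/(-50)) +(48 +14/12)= 3717091/22950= 161.96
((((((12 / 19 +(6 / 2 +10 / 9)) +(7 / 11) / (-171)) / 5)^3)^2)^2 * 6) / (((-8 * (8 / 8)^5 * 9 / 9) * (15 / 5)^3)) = -62923310813927995433674005544985236505495962624 / 4310703062850265530715883564845721044103759765625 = -0.01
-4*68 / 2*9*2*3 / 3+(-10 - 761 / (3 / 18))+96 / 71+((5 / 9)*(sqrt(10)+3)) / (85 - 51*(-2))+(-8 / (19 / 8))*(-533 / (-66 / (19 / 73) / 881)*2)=-18897680871 / 969221+5*sqrt(10) / 1683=-19497.79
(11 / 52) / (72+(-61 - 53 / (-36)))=0.02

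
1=1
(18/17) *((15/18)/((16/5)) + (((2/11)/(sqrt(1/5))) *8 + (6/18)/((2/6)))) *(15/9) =605/272 + 480 *sqrt(5)/187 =7.96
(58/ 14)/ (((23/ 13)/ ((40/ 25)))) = 3016/ 805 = 3.75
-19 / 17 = -1.12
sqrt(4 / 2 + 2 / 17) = 1.46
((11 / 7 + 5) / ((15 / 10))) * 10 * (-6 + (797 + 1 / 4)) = 242650 / 7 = 34664.29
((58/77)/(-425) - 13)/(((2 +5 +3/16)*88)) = -850966/41397125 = -0.02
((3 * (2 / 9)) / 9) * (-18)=-4 / 3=-1.33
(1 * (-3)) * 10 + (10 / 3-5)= -95 / 3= -31.67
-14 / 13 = -1.08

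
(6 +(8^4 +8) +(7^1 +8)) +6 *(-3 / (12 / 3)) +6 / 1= 8253 / 2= 4126.50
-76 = -76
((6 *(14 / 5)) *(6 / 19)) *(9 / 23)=4536 / 2185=2.08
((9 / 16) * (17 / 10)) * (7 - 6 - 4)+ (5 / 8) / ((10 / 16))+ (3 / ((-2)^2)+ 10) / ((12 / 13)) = 4693 / 480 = 9.78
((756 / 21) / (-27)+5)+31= 104 / 3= 34.67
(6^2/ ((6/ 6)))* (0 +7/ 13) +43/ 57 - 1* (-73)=69016/ 741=93.14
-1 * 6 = -6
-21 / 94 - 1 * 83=-7823 / 94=-83.22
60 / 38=30 / 19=1.58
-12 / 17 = -0.71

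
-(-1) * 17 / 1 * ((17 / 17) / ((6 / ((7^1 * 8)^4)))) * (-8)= -668745728 / 3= -222915242.67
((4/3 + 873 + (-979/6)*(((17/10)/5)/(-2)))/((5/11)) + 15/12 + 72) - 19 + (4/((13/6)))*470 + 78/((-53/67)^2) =332065516691/109551000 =3031.15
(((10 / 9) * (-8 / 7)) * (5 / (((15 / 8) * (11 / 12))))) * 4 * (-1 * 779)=7976960 / 693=11510.76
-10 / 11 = -0.91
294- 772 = -478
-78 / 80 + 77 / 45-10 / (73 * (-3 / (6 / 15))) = 3965 / 5256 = 0.75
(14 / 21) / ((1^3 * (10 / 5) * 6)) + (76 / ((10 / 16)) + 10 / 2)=126.66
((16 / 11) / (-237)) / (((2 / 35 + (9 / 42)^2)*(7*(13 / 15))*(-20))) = 560 / 1140997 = 0.00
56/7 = 8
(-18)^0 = 1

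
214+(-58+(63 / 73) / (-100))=1138737 / 7300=155.99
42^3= 74088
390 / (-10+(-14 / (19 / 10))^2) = 361 / 41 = 8.80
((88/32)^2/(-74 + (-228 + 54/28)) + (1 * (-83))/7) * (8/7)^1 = -2795393/205849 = -13.58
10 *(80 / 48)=50 / 3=16.67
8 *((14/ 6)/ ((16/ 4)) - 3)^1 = -58/ 3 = -19.33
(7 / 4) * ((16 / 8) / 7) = 1 / 2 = 0.50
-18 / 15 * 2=-2.40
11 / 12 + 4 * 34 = 1643 / 12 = 136.92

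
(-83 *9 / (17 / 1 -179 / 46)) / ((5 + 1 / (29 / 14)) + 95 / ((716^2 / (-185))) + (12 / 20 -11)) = 283811488160 / 24660830901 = 11.51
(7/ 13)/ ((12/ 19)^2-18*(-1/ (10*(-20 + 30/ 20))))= 467495/ 261846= 1.79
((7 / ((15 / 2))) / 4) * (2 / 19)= 7 / 285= 0.02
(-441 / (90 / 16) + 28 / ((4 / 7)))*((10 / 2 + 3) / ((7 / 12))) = -2016 / 5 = -403.20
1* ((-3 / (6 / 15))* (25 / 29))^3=-52734375 / 195112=-270.28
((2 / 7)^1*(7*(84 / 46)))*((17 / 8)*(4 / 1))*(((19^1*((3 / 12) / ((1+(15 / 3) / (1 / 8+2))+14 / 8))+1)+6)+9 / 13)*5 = 138869430 / 103753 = 1338.46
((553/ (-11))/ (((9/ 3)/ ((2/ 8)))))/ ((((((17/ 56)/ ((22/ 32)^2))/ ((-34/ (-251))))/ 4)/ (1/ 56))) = -6083/ 96384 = -0.06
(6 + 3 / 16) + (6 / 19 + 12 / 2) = 3801 / 304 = 12.50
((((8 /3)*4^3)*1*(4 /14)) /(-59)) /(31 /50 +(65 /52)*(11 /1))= -102400 /1780443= -0.06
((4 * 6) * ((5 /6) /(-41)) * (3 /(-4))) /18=5 /246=0.02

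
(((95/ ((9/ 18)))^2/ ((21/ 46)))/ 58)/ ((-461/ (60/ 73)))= -16606000/ 6831559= -2.43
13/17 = 0.76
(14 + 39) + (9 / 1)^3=782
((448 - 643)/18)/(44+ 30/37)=-2405/9948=-0.24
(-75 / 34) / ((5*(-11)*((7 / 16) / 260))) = 31200 / 1309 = 23.83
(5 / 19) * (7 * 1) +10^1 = 225 / 19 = 11.84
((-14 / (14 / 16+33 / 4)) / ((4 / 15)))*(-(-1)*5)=-2100 / 73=-28.77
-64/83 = -0.77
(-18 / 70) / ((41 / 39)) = -351 / 1435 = -0.24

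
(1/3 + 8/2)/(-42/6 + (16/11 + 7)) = 143/48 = 2.98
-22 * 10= -220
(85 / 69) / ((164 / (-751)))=-63835 / 11316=-5.64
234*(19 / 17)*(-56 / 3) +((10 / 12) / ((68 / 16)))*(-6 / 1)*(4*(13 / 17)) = -1411904 / 289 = -4885.48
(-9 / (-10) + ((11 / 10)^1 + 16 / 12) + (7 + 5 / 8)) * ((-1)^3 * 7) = -1841 / 24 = -76.71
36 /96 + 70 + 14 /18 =5123 /72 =71.15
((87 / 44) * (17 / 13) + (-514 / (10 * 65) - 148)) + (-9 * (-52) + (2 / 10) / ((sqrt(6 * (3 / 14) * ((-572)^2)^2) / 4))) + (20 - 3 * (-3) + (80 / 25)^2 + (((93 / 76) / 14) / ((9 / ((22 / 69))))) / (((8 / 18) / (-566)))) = sqrt(7) / 1226940 + 31241006057 / 87487400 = 357.09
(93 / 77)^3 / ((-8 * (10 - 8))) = -0.11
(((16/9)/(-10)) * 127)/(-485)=1016/21825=0.05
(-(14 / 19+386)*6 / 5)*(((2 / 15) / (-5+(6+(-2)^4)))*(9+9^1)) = -529056 / 8075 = -65.52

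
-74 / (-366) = 37 / 183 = 0.20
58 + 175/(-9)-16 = 203/9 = 22.56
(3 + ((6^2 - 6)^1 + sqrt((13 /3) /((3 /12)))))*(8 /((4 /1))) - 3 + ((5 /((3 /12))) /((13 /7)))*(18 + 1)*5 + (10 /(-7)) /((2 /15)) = 4*sqrt(39) /3 + 97858 /91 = 1083.69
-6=-6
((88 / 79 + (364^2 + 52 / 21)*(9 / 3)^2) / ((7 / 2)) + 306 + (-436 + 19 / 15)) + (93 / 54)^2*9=237329292863 / 696780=340608.65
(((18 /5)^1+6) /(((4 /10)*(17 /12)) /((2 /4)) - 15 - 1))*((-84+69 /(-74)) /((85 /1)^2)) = 90504 /11922695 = 0.01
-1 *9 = -9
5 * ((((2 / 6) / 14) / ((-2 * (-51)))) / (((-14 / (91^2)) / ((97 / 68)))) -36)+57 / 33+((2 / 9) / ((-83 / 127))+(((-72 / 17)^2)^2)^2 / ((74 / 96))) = 9102975050686197374063 / 67866641888953248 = 134130.33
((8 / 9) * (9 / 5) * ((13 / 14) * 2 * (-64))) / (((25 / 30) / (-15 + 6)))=359424 / 175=2053.85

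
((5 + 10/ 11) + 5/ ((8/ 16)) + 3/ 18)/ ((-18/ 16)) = -4244/ 297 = -14.29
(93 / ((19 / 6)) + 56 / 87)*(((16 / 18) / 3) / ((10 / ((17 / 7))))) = 674696 / 312417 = 2.16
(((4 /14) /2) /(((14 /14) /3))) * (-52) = -156 /7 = -22.29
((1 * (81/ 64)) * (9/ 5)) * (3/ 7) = 2187/ 2240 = 0.98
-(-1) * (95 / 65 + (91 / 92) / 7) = 1917 / 1196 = 1.60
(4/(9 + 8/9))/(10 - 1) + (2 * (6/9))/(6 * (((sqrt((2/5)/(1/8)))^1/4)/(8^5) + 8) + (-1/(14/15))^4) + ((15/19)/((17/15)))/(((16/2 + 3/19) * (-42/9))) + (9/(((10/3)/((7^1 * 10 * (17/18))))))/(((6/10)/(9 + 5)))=51469628681855230958973117637/12357494672359856906090862 - 377801998336 * sqrt(5)/18819226720739545911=4165.05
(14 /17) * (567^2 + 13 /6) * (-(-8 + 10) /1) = -27005258 /51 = -529514.86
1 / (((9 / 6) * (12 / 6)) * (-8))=-1 / 24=-0.04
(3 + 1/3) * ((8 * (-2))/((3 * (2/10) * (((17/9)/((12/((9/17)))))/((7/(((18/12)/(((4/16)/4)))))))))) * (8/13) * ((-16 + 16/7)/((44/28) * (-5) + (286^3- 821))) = 71680/638624181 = 0.00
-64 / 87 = -0.74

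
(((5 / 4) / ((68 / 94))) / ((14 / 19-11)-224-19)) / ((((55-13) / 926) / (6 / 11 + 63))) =-481679735 / 50391264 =-9.56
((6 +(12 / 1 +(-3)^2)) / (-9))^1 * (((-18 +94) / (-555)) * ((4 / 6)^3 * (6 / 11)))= 1216 / 18315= 0.07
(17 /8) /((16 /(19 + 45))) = 8.50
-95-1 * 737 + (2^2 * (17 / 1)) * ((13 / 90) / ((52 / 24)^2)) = -53944 / 65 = -829.91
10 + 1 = 11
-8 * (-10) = 80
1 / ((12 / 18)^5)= 243 / 32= 7.59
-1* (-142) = 142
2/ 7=0.29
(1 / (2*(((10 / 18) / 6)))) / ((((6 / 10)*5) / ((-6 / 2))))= -27 / 5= -5.40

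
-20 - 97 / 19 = -477 / 19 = -25.11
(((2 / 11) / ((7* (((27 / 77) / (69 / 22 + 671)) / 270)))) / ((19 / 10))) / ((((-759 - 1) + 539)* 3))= -10.70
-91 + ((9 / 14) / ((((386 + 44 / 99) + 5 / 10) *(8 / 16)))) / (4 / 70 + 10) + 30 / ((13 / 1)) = -282677651 / 3187184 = -88.69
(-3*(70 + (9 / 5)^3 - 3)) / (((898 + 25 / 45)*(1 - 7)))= 0.04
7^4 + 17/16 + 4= 38497/16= 2406.06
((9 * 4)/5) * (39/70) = 702/175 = 4.01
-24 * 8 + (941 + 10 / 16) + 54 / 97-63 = 533253 / 776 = 687.18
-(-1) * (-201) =-201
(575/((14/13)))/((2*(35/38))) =28405/98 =289.85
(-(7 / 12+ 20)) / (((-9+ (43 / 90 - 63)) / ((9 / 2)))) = 33345 / 25748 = 1.30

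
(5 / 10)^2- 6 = -23 / 4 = -5.75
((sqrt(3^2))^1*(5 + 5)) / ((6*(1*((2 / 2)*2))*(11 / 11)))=5 / 2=2.50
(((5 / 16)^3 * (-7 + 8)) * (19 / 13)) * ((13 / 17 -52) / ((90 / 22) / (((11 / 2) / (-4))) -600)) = 202675 / 53477376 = 0.00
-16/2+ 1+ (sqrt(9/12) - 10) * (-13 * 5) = 643 - 65 * sqrt(3)/2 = 586.71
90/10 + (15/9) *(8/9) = 283/27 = 10.48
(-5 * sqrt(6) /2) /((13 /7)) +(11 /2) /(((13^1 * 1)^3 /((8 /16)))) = 11 /8788-35 * sqrt(6) /26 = -3.30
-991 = -991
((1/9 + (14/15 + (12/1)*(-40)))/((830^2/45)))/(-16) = 21553/11022400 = 0.00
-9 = -9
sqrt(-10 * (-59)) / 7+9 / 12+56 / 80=29 / 20+sqrt(590) / 7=4.92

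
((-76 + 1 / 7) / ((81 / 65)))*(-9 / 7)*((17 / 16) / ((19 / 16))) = 65195 / 931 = 70.03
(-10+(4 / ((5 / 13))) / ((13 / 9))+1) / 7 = -9 / 35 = -0.26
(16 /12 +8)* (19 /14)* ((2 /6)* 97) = 3686 /9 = 409.56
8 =8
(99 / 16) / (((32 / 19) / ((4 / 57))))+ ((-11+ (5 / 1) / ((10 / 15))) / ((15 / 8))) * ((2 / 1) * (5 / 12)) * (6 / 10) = -1297 / 1920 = -0.68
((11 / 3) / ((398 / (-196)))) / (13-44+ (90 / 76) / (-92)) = 3768688 / 64727337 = 0.06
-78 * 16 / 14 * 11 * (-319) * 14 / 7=4379232 / 7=625604.57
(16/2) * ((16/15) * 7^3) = 43904/15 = 2926.93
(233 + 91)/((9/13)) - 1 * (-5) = 473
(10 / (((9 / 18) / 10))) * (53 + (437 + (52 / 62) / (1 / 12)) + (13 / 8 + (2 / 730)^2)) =100337.90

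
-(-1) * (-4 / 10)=-2 / 5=-0.40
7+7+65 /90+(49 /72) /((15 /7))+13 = 30283 /1080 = 28.04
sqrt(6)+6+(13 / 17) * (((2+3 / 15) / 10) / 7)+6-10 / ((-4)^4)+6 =sqrt(6)+6848677 / 380800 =20.43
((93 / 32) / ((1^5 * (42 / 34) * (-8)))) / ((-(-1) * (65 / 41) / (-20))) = 21607 / 5824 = 3.71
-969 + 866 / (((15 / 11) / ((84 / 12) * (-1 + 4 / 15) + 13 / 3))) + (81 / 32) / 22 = -1476.94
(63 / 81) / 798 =1 / 1026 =0.00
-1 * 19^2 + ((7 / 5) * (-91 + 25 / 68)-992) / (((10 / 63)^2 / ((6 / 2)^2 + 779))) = -297451585453 / 8500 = -34994304.17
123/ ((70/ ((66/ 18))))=451/ 70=6.44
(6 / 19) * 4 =24 / 19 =1.26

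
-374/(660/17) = -289/30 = -9.63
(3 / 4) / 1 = 3 / 4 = 0.75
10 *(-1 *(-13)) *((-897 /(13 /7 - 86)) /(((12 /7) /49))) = 46663435 /1178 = 39612.42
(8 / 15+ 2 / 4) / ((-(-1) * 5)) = 31 / 150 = 0.21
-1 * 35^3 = -42875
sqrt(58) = 7.62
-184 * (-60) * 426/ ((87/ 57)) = 89357760/ 29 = 3081302.07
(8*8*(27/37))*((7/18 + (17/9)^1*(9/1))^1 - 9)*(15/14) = 108720/259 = 419.77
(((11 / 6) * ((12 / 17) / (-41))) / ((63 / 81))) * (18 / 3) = -1188 / 4879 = -0.24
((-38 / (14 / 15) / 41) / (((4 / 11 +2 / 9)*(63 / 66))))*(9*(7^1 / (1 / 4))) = -3724380 / 8323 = -447.48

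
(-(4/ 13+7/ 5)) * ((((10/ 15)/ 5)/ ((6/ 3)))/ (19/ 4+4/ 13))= -148/ 6575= -0.02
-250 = -250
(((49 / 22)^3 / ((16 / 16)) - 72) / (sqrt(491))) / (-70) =649007 *sqrt(491) / 365971760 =0.04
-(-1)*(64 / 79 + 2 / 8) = 335 / 316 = 1.06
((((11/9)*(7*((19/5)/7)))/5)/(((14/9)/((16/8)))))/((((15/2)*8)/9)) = 627/3500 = 0.18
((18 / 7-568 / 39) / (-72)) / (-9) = -1637 / 88452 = -0.02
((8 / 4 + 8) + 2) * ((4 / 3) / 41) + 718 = 29454 / 41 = 718.39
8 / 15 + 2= 38 / 15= 2.53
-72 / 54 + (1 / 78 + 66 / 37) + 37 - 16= 61943 / 2886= 21.46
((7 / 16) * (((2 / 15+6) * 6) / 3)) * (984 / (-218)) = -13202 / 545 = -24.22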